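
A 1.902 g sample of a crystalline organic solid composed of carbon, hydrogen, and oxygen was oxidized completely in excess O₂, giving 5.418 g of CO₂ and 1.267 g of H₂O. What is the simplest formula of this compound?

mol C = 5.418 g CO₂ ÷ 44.009 g/mol = 0.12311 mol
mol H = 2 × 1.267 g H₂O ÷ 18.015 g/mol = 0.14066 mol
mass O = 1.902 − (1.4787 + 0.14179) = 0.28153 g → mol O = 0.28153 ÷ 15.999 = 0.017596 mol
Divide by the smallest (0.017596 mol): C 6.996, H 7.994, O 1.000

C7H8O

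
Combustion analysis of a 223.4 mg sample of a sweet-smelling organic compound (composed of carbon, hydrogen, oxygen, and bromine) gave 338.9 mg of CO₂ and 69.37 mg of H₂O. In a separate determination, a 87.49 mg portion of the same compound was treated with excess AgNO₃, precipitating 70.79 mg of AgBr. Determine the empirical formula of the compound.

C8H8BrO3

mol C = 0.3389 g CO₂ ÷ 44.009 g/mol = 0.0077007 mol
mol H = 2 × 0.06937 g H₂O ÷ 18.015 g/mol = 0.0077014 mol
From the AgBr data: mol Br per gram of compound = (0.07079 ÷ 187.772) ÷ 0.08749 = 0.0043091 mol/g, so in the 0.2234 g combustion sample mol Br = 0.00096264 mol
mass O = 0.2234 − (0.092493 + 0.0077630 + 0.076919) = 0.046225 g → mol O = 0.046225 ÷ 15.999 = 0.0028892 mol
Divide by the smallest (0.00096264 mol): C 8.000, H 8.000, Br 1.000, O 3.001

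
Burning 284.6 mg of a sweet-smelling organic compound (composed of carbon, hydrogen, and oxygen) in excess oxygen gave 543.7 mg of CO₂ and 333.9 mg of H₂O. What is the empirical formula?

C2H6O

mol C = 0.5437 g CO₂ ÷ 44.009 g/mol = 0.012354 mol
mol H = 2 × 0.3339 g H₂O ÷ 18.015 g/mol = 0.037069 mol
mass O = 0.2846 − (0.14839 + 0.037366) = 0.098847 g → mol O = 0.098847 ÷ 15.999 = 0.0061783 mol
Divide by the smallest (0.0061783 mol): C 2.000, H 6.000, O 1.000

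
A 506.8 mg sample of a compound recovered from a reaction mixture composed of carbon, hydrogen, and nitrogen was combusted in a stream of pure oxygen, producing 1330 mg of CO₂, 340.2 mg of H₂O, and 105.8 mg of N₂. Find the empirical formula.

mol C = 1.330 g CO₂ ÷ 44.009 g/mol = 0.030221 mol
mol H = 2 × 0.3402 g H₂O ÷ 18.015 g/mol = 0.037769 mol
mol N = 2 × 0.1058 g N₂ ÷ 28.014 g/mol = 0.0075534 mol
Divide by the smallest (0.0075534 mol): C 4.001, H 5.000, N 1.000

C4H5N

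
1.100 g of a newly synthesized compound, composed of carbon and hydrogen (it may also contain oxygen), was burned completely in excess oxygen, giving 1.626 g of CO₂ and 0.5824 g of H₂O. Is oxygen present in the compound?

yes

mol C = 1.626 g CO₂ ÷ 44.009 g/mol = 0.036947 mol
mol H = 2 × 0.5824 g H₂O ÷ 18.015 g/mol = 0.064657 mol
C and H account for only 0.50894 g of the 1.100 g sample; the remaining 0.59106 g must be oxygen.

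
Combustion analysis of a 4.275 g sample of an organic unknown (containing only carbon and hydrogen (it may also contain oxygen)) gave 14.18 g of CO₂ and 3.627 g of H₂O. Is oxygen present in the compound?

mol C = 14.18 g CO₂ ÷ 44.009 g/mol = 0.32221 mol
mol H = 2 × 3.627 g H₂O ÷ 18.015 g/mol = 0.40266 mol
C and H together account for 4.2759 g — essentially the entire 4.275 g sample — so the compound contains no oxygen.

no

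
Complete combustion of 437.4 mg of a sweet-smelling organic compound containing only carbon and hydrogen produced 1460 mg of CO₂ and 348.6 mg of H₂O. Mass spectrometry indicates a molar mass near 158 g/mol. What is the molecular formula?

C12H14

mol C = 1.460 g CO₂ ÷ 44.009 g/mol = 0.033175 mol
mol H = 2 × 0.3486 g H₂O ÷ 18.015 g/mol = 0.038701 mol
Divide by the smallest (0.033175 mol): C 1.000, H 1.167
Multiplying each by 6 gives whole numbers: C 6.00, H 7.00
Empirical formula: C6H7
Empirical-formula mass = 79.12 g/mol; 158 ÷ 79.12 ≈ 2, so the molecular formula is C12H14.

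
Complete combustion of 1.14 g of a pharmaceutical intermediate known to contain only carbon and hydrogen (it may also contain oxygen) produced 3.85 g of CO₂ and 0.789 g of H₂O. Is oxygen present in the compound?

no

mol C = 3.85 g CO₂ ÷ 44.009 g/mol = 0.08748 mol
mol H = 2 × 0.789 g H₂O ÷ 18.015 g/mol = 0.08759 mol
C and H together account for 1.139 g — essentially the entire 1.14 g sample — so the compound contains no oxygen.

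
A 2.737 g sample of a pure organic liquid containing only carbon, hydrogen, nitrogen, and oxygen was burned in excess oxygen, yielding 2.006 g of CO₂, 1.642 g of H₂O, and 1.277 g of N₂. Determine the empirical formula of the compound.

CH4N2O

mol C = 2.006 g CO₂ ÷ 44.009 g/mol = 0.045582 mol
mol H = 2 × 1.642 g H₂O ÷ 18.015 g/mol = 0.18229 mol
mol N = 2 × 1.277 g N₂ ÷ 28.014 g/mol = 0.091169 mol
mass O = 2.737 − (0.54748 + 0.18375 + 1.2770) = 0.72877 g → mol O = 0.72877 ÷ 15.999 = 0.045551 mol
Divide by the smallest (0.045551 mol): C 1.001, H 4.002, N 2.001, O 1.000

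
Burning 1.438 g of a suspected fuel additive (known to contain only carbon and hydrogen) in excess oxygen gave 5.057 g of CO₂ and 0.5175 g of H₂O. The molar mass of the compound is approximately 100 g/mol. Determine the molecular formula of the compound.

C8H4

mol C = 5.057 g CO₂ ÷ 44.009 g/mol = 0.11491 mol
mol H = 2 × 0.5175 g H₂O ÷ 18.015 g/mol = 0.057452 mol
Divide by the smallest (0.057452 mol): C 2.000, H 1.000
Empirical formula: C2H
Empirical-formula mass = 25.03 g/mol; 100 ÷ 25.03 ≈ 4, so the molecular formula is C8H4.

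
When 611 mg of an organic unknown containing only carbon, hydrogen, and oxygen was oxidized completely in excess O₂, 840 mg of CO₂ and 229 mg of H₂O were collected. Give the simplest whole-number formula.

mol C = 0.840 g CO₂ ÷ 44.009 g/mol = 0.01909 mol
mol H = 2 × 0.229 g H₂O ÷ 18.015 g/mol = 0.02542 mol
mass O = 0.611 − (0.2293 + 0.02563) = 0.3561 g → mol O = 0.3561 ÷ 15.999 = 0.02226 mol
Divide by the smallest (0.01909 mol): C 1.000, H 1.332, O 1.166
Multiplying each by 6 gives whole numbers: C 6.00, H 7.99, O 7.00

C6H8O7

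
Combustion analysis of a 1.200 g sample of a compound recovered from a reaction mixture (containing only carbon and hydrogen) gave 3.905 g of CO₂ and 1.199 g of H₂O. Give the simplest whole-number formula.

C2H3

mol C = 3.905 g CO₂ ÷ 44.009 g/mol = 0.088732 mol
mol H = 2 × 1.199 g H₂O ÷ 18.015 g/mol = 0.13311 mol
Divide by the smallest (0.088732 mol): C 1.000, H 1.500
Multiplying each by 2 gives whole numbers: C 2.00, H 3.00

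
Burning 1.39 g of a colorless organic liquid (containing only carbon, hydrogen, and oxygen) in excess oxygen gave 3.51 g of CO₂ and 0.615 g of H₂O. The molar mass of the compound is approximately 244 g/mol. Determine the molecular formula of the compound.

C14H12O4

mol C = 3.51 g CO₂ ÷ 44.009 g/mol = 0.07976 mol
mol H = 2 × 0.615 g H₂O ÷ 18.015 g/mol = 0.06828 mol
mass O = 1.39 − (0.9580 + 0.06882) = 0.3632 g → mol O = 0.3632 ÷ 15.999 = 0.02270 mol
Divide by the smallest (0.02270 mol): C 3.513, H 3.007, O 1.000
Multiplying each by 2 gives whole numbers: C 7.03, H 6.01, O 2.00
Empirical formula: C7H6O2
Empirical-formula mass = 122.12 g/mol; 244 ÷ 122.12 ≈ 2, so the molecular formula is C14H12O4.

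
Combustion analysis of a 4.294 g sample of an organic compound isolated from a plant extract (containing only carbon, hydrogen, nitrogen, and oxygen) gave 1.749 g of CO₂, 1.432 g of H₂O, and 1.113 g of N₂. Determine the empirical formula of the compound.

mol C = 1.749 g CO₂ ÷ 44.009 g/mol = 0.039742 mol
mol H = 2 × 1.432 g H₂O ÷ 18.015 g/mol = 0.15898 mol
mol N = 2 × 1.113 g N₂ ÷ 28.014 g/mol = 0.079460 mol
mass O = 4.294 − (0.47734 + 0.16025 + 1.1130) = 2.5434 g → mol O = 2.5434 ÷ 15.999 = 0.15897 mol
Divide by the smallest (0.039742 mol): C 1.000, H 4.000, N 1.999, O 4.000

CH4N2O4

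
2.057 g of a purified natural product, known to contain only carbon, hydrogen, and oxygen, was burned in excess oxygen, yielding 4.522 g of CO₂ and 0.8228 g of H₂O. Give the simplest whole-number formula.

C9H8O4

mol C = 4.522 g CO₂ ÷ 44.009 g/mol = 0.10275 mol
mol H = 2 × 0.8228 g H₂O ÷ 18.015 g/mol = 0.091346 mol
mass O = 2.057 − (1.2342 + 0.092077) = 0.73077 g → mol O = 0.73077 ÷ 15.999 = 0.045676 mol
Divide by the smallest (0.045676 mol): C 2.250, H 2.000, O 1.000
Multiplying each by 4 gives whole numbers: C 9.00, H 8.00, O 4.00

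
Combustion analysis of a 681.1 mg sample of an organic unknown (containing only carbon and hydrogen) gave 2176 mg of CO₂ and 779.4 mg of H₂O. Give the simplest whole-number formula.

C4H7

mol C = 2.176 g CO₂ ÷ 44.009 g/mol = 0.049444 mol
mol H = 2 × 0.7794 g H₂O ÷ 18.015 g/mol = 0.086528 mol
Divide by the smallest (0.049444 mol): C 1.000, H 1.750
Multiplying each by 4 gives whole numbers: C 4.00, H 7.00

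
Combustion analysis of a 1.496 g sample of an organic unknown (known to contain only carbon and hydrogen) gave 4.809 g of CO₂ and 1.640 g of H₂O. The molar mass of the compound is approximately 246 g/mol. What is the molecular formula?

mol C = 4.809 g CO₂ ÷ 44.009 g/mol = 0.10927 mol
mol H = 2 × 1.640 g H₂O ÷ 18.015 g/mol = 0.18207 mol
Divide by the smallest (0.10927 mol): C 1.000, H 1.666
Multiplying each by 3 gives whole numbers: C 3.00, H 5.00
Empirical formula: C3H5
Empirical-formula mass = 41.07 g/mol; 246 ÷ 41.07 ≈ 6, so the molecular formula is C18H30.

C18H30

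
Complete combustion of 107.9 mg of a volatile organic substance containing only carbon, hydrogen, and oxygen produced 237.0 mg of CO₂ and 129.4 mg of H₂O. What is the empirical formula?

mol C = 0.2370 g CO₂ ÷ 44.009 g/mol = 0.0053853 mol
mol H = 2 × 0.1294 g H₂O ÷ 18.015 g/mol = 0.014366 mol
mass O = 0.1079 − (0.064682 + 0.014481) = 0.028737 g → mol O = 0.028737 ÷ 15.999 = 0.0017962 mol
Divide by the smallest (0.0017962 mol): C 2.998, H 7.998, O 1.000

C3H8O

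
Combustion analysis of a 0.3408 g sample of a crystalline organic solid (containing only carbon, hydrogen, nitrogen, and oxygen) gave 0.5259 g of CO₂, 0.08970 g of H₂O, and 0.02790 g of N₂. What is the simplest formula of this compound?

mol C = 0.5259 g CO₂ ÷ 44.009 g/mol = 0.011950 mol
mol H = 2 × 0.08970 g H₂O ÷ 18.015 g/mol = 0.0099584 mol
mol N = 2 × 0.02790 g N₂ ÷ 28.014 g/mol = 0.0019919 mol
mass O = 0.3408 − (0.14353 + 0.010038 + 0.027900) = 0.15933 g → mol O = 0.15933 ÷ 15.999 = 0.0099589 mol
Divide by the smallest (0.0019919 mol): C 5.999, H 5.000, N 1.000, O 5.000

C6H5NO5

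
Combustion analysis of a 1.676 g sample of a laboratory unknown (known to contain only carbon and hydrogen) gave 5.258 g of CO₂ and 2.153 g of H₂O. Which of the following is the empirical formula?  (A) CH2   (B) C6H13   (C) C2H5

mol C = 5.258 g CO₂ ÷ 44.009 g/mol = 0.11948 mol
mol H = 2 × 2.153 g H₂O ÷ 18.015 g/mol = 0.23902 mol
Divide by the smallest (0.11948 mol): C 1.000, H 2.001

(A) CH2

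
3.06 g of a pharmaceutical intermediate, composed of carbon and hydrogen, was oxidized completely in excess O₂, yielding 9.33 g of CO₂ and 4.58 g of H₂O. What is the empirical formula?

C5H12

mol C = 9.33 g CO₂ ÷ 44.009 g/mol = 0.2120 mol
mol H = 2 × 4.58 g H₂O ÷ 18.015 g/mol = 0.5085 mol
Divide by the smallest (0.2120 mol): C 1.000, H 2.398
Multiplying each by 5 gives whole numbers: C 5.00, H 11.99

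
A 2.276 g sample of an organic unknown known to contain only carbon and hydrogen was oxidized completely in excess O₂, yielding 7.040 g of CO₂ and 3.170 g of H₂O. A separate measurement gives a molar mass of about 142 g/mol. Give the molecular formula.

C10H22

mol C = 7.040 g CO₂ ÷ 44.009 g/mol = 0.15997 mol
mol H = 2 × 3.170 g H₂O ÷ 18.015 g/mol = 0.35193 mol
Divide by the smallest (0.15997 mol): C 1.000, H 2.200
Multiplying each by 5 gives whole numbers: C 5.00, H 11.00
Empirical formula: C5H11
Empirical-formula mass = 71.14 g/mol; 142 ÷ 71.14 ≈ 2, so the molecular formula is C10H22.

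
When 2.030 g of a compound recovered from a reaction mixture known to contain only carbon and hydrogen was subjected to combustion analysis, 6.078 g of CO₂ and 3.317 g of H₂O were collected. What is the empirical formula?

C3H8

mol C = 6.078 g CO₂ ÷ 44.009 g/mol = 0.13811 mol
mol H = 2 × 3.317 g H₂O ÷ 18.015 g/mol = 0.36825 mol
Divide by the smallest (0.13811 mol): C 1.000, H 2.666
Multiplying each by 3 gives whole numbers: C 3.00, H 8.00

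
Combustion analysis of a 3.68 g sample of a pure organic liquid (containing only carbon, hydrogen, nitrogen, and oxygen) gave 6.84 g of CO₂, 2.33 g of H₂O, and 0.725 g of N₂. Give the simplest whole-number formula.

C3H5NO

mol C = 6.84 g CO₂ ÷ 44.009 g/mol = 0.1554 mol
mol H = 2 × 2.33 g H₂O ÷ 18.015 g/mol = 0.2587 mol
mol N = 2 × 0.725 g N₂ ÷ 28.014 g/mol = 0.05176 mol
mass O = 3.68 − (1.867 + 0.2607 + 0.7250) = 0.8275 g → mol O = 0.8275 ÷ 15.999 = 0.05172 mol
Divide by the smallest (0.05172 mol): C 3.005, H 5.001, N 1.001, O 1.000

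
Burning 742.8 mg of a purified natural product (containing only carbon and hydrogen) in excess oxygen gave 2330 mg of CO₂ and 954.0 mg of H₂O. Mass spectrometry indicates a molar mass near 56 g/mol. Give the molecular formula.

mol C = 2.330 g CO₂ ÷ 44.009 g/mol = 0.052944 mol
mol H = 2 × 0.9540 g H₂O ÷ 18.015 g/mol = 0.10591 mol
Divide by the smallest (0.052944 mol): C 1.000, H 2.000
Empirical formula: CH2
Empirical-formula mass = 14.03 g/mol; 56 ÷ 14.03 ≈ 4, so the molecular formula is C4H8.

C4H8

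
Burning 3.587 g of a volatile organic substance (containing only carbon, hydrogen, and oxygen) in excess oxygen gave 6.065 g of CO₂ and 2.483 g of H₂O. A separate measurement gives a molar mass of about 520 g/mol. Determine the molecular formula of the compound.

C20H40O15

mol C = 6.065 g CO₂ ÷ 44.009 g/mol = 0.13781 mol
mol H = 2 × 2.483 g H₂O ÷ 18.015 g/mol = 0.27566 mol
mass O = 3.587 − (1.6553 + 0.27786) = 1.6539 g → mol O = 1.6539 ÷ 15.999 = 0.10337 mol
Divide by the smallest (0.10337 mol): C 1.333, H 2.667, O 1.000
Multiplying each by 3 gives whole numbers: C 4.00, H 8.00, O 3.00
Empirical formula: C4H8O3
Empirical-formula mass = 104.10 g/mol; 520 ÷ 104.10 ≈ 5, so the molecular formula is C20H40O15.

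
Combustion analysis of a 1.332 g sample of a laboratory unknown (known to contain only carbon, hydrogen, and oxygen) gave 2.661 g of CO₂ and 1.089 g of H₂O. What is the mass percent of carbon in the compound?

54.52%

mol C = 2.661 g CO₂ ÷ 44.009 g/mol = 0.060465 mol
mol H = 2 × 1.089 g H₂O ÷ 18.015 g/mol = 0.12090 mol
mass O = 1.332 − (0.72624 + 0.12187) = 0.48389 g → mol O = 0.48389 ÷ 15.999 = 0.030245 mol
mass % C = 0.72624 g ÷ 1.332 g × 100%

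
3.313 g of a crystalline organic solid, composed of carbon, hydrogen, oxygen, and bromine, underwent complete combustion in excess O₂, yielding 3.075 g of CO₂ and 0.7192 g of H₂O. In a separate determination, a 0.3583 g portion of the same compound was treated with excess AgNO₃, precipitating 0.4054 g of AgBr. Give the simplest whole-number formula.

mol C = 3.075 g CO₂ ÷ 44.009 g/mol = 0.069872 mol
mol H = 2 × 0.7192 g H₂O ÷ 18.015 g/mol = 0.079845 mol
From the AgBr data: mol Br per gram of compound = (0.4054 ÷ 187.772) ÷ 0.3583 = 0.0060257 mol/g, so in the 3.313 g combustion sample mol Br = 0.019963 mol
mass O = 3.313 − (0.83923 + 0.080483 + 1.5951) = 0.79815 g → mol O = 0.79815 ÷ 15.999 = 0.049888 mol
Divide by the smallest (0.019963 mol): C 3.500, H 4.000, Br 1.000, O 2.499
Multiplying each by 2 gives whole numbers: C 7.00, H 8.00, Br 2.00, O 5.00

C7H8Br2O5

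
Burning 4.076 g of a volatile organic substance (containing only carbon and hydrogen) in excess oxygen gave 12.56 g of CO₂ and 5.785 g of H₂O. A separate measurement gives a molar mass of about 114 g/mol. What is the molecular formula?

mol C = 12.56 g CO₂ ÷ 44.009 g/mol = 0.28540 mol
mol H = 2 × 5.785 g H₂O ÷ 18.015 g/mol = 0.64224 mol
Divide by the smallest (0.28540 mol): C 1.000, H 2.250
Multiplying each by 4 gives whole numbers: C 4.00, H 9.00
Empirical formula: C4H9
Empirical-formula mass = 57.12 g/mol; 114 ÷ 57.12 ≈ 2, so the molecular formula is C8H18.

C8H18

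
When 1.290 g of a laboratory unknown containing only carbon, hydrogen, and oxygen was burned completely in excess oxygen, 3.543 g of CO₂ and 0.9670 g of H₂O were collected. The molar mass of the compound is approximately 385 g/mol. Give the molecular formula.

C24H32O4

mol C = 3.543 g CO₂ ÷ 44.009 g/mol = 0.080506 mol
mol H = 2 × 0.9670 g H₂O ÷ 18.015 g/mol = 0.10735 mol
mass O = 1.290 − (0.96696 + 0.10821) = 0.21483 g → mol O = 0.21483 ÷ 15.999 = 0.013427 mol
Divide by the smallest (0.013427 mol): C 5.996, H 7.995, O 1.000
Empirical formula: C6H8O
Empirical-formula mass = 96.13 g/mol; 385 ÷ 96.13 ≈ 4, so the molecular formula is C24H32O4.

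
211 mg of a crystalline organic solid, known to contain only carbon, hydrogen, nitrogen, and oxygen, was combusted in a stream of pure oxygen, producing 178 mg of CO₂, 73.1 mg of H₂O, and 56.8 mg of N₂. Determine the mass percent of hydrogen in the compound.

3.9%

mol C = 0.178 g CO₂ ÷ 44.009 g/mol = 0.004045 mol
mol H = 2 × 0.0731 g H₂O ÷ 18.015 g/mol = 0.008115 mol
mol N = 2 × 0.0568 g N₂ ÷ 28.014 g/mol = 0.004055 mol
mass O = 0.211 − (0.04858 + 0.008180 + 0.05680) = 0.09744 g → mol O = 0.09744 ÷ 15.999 = 0.006090 mol
mass % H = 0.008180 g ÷ 0.211 g × 100%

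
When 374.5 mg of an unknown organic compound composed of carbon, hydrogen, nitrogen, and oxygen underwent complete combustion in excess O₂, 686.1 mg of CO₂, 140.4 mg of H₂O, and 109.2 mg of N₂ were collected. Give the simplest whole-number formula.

mol C = 0.6861 g CO₂ ÷ 44.009 g/mol = 0.015590 mol
mol H = 2 × 0.1404 g H₂O ÷ 18.015 g/mol = 0.015587 mol
mol N = 2 × 0.1092 g N₂ ÷ 28.014 g/mol = 0.0077961 mol
mass O = 0.3745 − (0.18725 + 0.015712 + 0.10920) = 0.062337 g → mol O = 0.062337 ÷ 15.999 = 0.0038963 mol
Divide by the smallest (0.0038963 mol): C 4.001, H 4.000, N 2.001, O 1.000

C4H4N2O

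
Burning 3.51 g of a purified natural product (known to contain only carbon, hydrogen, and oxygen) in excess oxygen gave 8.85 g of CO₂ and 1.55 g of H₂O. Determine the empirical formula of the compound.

C7H6O2

mol C = 8.85 g CO₂ ÷ 44.009 g/mol = 0.2011 mol
mol H = 2 × 1.55 g H₂O ÷ 18.015 g/mol = 0.1721 mol
mass O = 3.51 − (2.415 + 0.1735) = 0.9212 g → mol O = 0.9212 ÷ 15.999 = 0.05758 mol
Divide by the smallest (0.05758 mol): C 3.493, H 2.989, O 1.000
Multiplying each by 2 gives whole numbers: C 6.99, H 5.98, O 2.00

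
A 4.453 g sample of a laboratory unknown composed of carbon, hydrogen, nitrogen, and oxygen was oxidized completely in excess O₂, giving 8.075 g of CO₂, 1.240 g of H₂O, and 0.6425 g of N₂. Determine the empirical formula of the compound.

C4H3NO2

mol C = 8.075 g CO₂ ÷ 44.009 g/mol = 0.18349 mol
mol H = 2 × 1.240 g H₂O ÷ 18.015 g/mol = 0.13766 mol
mol N = 2 × 0.6425 g N₂ ÷ 28.014 g/mol = 0.045870 mol
mass O = 4.453 − (2.2038 + 0.13876 + 0.64250) = 1.4679 g → mol O = 1.4679 ÷ 15.999 = 0.091749 mol
Divide by the smallest (0.045870 mol): C 4.000, H 3.001, N 1.000, O 2.000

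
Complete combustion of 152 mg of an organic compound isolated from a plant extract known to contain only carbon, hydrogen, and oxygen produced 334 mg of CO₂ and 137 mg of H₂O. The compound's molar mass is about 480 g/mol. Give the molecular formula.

mol C = 0.334 g CO₂ ÷ 44.009 g/mol = 0.007589 mol
mol H = 2 × 0.137 g H₂O ÷ 18.015 g/mol = 0.01521 mol
mass O = 0.152 − (0.09116 + 0.01533) = 0.04551 g → mol O = 0.04551 ÷ 15.999 = 0.002845 mol
Divide by the smallest (0.002845 mol): C 2.668, H 5.347, O 1.000
Multiplying each by 3 gives whole numbers: C 8.00, H 16.04, O 3.00
Empirical formula: C8H16O3
Empirical-formula mass = 160.21 g/mol; 480 ÷ 160.21 ≈ 3, so the molecular formula is C24H48O9.

C24H48O9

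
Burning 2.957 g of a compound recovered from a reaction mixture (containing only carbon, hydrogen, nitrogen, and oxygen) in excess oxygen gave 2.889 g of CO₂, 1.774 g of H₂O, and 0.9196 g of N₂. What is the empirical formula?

CH3NO

mol C = 2.889 g CO₂ ÷ 44.009 g/mol = 0.065646 mol
mol H = 2 × 1.774 g H₂O ÷ 18.015 g/mol = 0.19695 mol
mol N = 2 × 0.9196 g N₂ ÷ 28.014 g/mol = 0.065653 mol
mass O = 2.957 − (0.78847 + 0.19852 + 0.91960) = 1.0504 g → mol O = 1.0504 ÷ 15.999 = 0.065655 mol
Divide by the smallest (0.065646 mol): C 1.000, H 3.000, N 1.000, O 1.000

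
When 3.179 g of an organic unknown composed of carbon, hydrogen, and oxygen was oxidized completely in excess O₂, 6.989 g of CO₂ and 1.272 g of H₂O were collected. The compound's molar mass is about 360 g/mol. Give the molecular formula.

mol C = 6.989 g CO₂ ÷ 44.009 g/mol = 0.15881 mol
mol H = 2 × 1.272 g H₂O ÷ 18.015 g/mol = 0.14122 mol
mass O = 3.179 − (1.9074 + 0.14235) = 1.1292 g → mol O = 1.1292 ÷ 15.999 = 0.070580 mol
Divide by the smallest (0.070580 mol): C 2.250, H 2.001, O 1.000
Multiplying each by 4 gives whole numbers: C 9.00, H 8.00, O 4.00
Empirical formula: C9H8O4
Empirical-formula mass = 180.16 g/mol; 360 ÷ 180.16 ≈ 2, so the molecular formula is C18H16O8.

C18H16O8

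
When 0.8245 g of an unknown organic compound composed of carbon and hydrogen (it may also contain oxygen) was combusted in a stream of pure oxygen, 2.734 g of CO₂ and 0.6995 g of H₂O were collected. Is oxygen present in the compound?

no

mol C = 2.734 g CO₂ ÷ 44.009 g/mol = 0.062124 mol
mol H = 2 × 0.6995 g H₂O ÷ 18.015 g/mol = 0.077658 mol
C and H together account for 0.82445 g — essentially the entire 0.8245 g sample — so the compound contains no oxygen.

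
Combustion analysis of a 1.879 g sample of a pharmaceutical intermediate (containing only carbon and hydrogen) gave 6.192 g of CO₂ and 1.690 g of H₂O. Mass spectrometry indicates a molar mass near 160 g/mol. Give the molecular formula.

C12H16

mol C = 6.192 g CO₂ ÷ 44.009 g/mol = 0.14070 mol
mol H = 2 × 1.690 g H₂O ÷ 18.015 g/mol = 0.18762 mol
Divide by the smallest (0.14070 mol): C 1.000, H 1.333
Multiplying each by 3 gives whole numbers: C 3.00, H 4.00
Empirical formula: C3H4
Empirical-formula mass = 40.06 g/mol; 160 ÷ 40.06 ≈ 4, so the molecular formula is C12H16.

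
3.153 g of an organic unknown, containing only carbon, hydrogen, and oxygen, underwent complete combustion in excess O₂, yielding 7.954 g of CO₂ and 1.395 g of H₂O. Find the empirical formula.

C7H6O2

mol C = 7.954 g CO₂ ÷ 44.009 g/mol = 0.18074 mol
mol H = 2 × 1.395 g H₂O ÷ 18.015 g/mol = 0.15487 mol
mass O = 3.153 − (2.1708 + 0.15611) = 0.82607 g → mol O = 0.82607 ÷ 15.999 = 0.051633 mol
Divide by the smallest (0.051633 mol): C 3.500, H 2.999, O 1.000
Multiplying each by 2 gives whole numbers: C 7.00, H 6.00, O 2.00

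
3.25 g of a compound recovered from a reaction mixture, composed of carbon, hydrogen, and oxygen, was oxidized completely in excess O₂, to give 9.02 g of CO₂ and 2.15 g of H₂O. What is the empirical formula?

C6H7O

mol C = 9.02 g CO₂ ÷ 44.009 g/mol = 0.2050 mol
mol H = 2 × 2.15 g H₂O ÷ 18.015 g/mol = 0.2387 mol
mass O = 3.25 − (2.462 + 0.2406) = 0.5476 g → mol O = 0.5476 ÷ 15.999 = 0.03423 mol
Divide by the smallest (0.03423 mol): C 5.988, H 6.973, O 1.000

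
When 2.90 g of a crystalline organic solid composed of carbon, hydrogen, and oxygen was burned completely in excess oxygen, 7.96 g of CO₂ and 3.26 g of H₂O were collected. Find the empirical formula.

mol C = 7.96 g CO₂ ÷ 44.009 g/mol = 0.1809 mol
mol H = 2 × 3.26 g H₂O ÷ 18.015 g/mol = 0.3619 mol
mass O = 2.90 − (2.172 + 0.3648) = 0.3627 g → mol O = 0.3627 ÷ 15.999 = 0.02267 mol
Divide by the smallest (0.02267 mol): C 7.978, H 15.963, O 1.000

C8H16O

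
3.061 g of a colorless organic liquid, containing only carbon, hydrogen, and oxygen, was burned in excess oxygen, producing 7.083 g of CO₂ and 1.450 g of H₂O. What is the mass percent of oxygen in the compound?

mol C = 7.083 g CO₂ ÷ 44.009 g/mol = 0.16094 mol
mol H = 2 × 1.450 g H₂O ÷ 18.015 g/mol = 0.16098 mol
mass O = 3.061 − (1.9331 + 0.16226) = 0.96563 g → mol O = 0.96563 ÷ 15.999 = 0.060356 mol
mass % O = 0.96563 g ÷ 3.061 g × 100%

31.55%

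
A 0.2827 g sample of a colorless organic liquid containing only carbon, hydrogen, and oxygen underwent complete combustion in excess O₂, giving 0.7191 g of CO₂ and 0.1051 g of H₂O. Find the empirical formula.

mol C = 0.7191 g CO₂ ÷ 44.009 g/mol = 0.016340 mol
mol H = 2 × 0.1051 g H₂O ÷ 18.015 g/mol = 0.011668 mol
mass O = 0.2827 − (0.19626 + 0.011761) = 0.074681 g → mol O = 0.074681 ÷ 15.999 = 0.0046678 mol
Divide by the smallest (0.0046678 mol): C 3.501, H 2.500, O 1.000
Multiplying each by 2 gives whole numbers: C 7.00, H 5.00, O 2.00

C7H5O2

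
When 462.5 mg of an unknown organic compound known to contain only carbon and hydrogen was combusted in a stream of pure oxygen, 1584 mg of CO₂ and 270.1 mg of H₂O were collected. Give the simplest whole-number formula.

mol C = 1.584 g CO₂ ÷ 44.009 g/mol = 0.035993 mol
mol H = 2 × 0.2701 g H₂O ÷ 18.015 g/mol = 0.029986 mol
Divide by the smallest (0.029986 mol): C 1.200, H 1.000
Multiplying each by 5 gives whole numbers: C 6.00, H 5.00

C6H5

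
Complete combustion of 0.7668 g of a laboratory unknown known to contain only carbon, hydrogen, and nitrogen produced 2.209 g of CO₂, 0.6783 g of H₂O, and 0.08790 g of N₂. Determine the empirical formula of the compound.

C8H12N

mol C = 2.209 g CO₂ ÷ 44.009 g/mol = 0.050194 mol
mol H = 2 × 0.6783 g H₂O ÷ 18.015 g/mol = 0.075304 mol
mol N = 2 × 0.08790 g N₂ ÷ 28.014 g/mol = 0.0062754 mol
Divide by the smallest (0.0062754 mol): C 7.999, H 12.000, N 1.000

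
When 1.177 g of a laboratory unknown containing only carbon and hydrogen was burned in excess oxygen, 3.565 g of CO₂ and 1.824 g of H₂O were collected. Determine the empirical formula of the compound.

C2H5

mol C = 3.565 g CO₂ ÷ 44.009 g/mol = 0.081006 mol
mol H = 2 × 1.824 g H₂O ÷ 18.015 g/mol = 0.20250 mol
Divide by the smallest (0.081006 mol): C 1.000, H 2.500
Multiplying each by 2 gives whole numbers: C 2.00, H 5.00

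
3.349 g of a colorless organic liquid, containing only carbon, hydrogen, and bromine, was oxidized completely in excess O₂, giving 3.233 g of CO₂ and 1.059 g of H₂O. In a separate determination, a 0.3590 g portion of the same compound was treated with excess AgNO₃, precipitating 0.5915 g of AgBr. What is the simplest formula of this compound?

C5H8Br2

mol C = 3.233 g CO₂ ÷ 44.009 g/mol = 0.073462 mol
mol H = 2 × 1.059 g H₂O ÷ 18.015 g/mol = 0.11757 mol
From the AgBr data: mol Br per gram of compound = (0.5915 ÷ 187.772) ÷ 0.3590 = 0.0087746 mol/g, so in the 3.349 g combustion sample mol Br = 0.029386 mol
Divide by the smallest (0.029386 mol): C 2.500, H 4.001, Br 1.000
Multiplying each by 2 gives whole numbers: C 5.00, H 8.00, Br 2.00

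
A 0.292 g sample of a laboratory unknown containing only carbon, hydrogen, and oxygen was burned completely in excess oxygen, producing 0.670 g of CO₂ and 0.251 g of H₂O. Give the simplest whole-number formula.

C6H11O2

mol C = 0.670 g CO₂ ÷ 44.009 g/mol = 0.01522 mol
mol H = 2 × 0.251 g H₂O ÷ 18.015 g/mol = 0.02787 mol
mass O = 0.292 − (0.1829 + 0.02809) = 0.08105 g → mol O = 0.08105 ÷ 15.999 = 0.005066 mol
Divide by the smallest (0.005066 mol): C 3.005, H 5.500, O 1.000
Multiplying each by 2 gives whole numbers: C 6.01, H 11.00, O 2.00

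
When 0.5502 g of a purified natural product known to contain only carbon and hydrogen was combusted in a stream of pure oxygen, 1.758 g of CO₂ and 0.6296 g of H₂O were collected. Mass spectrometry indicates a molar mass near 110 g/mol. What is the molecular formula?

mol C = 1.758 g CO₂ ÷ 44.009 g/mol = 0.039946 mol
mol H = 2 × 0.6296 g H₂O ÷ 18.015 g/mol = 0.069897 mol
Divide by the smallest (0.039946 mol): C 1.000, H 1.750
Multiplying each by 4 gives whole numbers: C 4.00, H 7.00
Empirical formula: C4H7
Empirical-formula mass = 55.10 g/mol; 110 ÷ 55.10 ≈ 2, so the molecular formula is C8H14.

C8H14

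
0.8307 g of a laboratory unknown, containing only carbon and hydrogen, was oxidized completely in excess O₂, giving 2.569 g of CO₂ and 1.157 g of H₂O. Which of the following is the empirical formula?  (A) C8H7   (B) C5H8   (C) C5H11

(C) C5H11

mol C = 2.569 g CO₂ ÷ 44.009 g/mol = 0.058374 mol
mol H = 2 × 1.157 g H₂O ÷ 18.015 g/mol = 0.12845 mol
Divide by the smallest (0.058374 mol): C 1.000, H 2.200
Multiplying each by 5 gives whole numbers: C 5.00, H 11.00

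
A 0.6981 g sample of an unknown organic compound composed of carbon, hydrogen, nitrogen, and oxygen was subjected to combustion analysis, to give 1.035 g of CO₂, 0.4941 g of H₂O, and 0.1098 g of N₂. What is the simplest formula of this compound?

C3H7NO2

mol C = 1.035 g CO₂ ÷ 44.009 g/mol = 0.023518 mol
mol H = 2 × 0.4941 g H₂O ÷ 18.015 g/mol = 0.054854 mol
mol N = 2 × 0.1098 g N₂ ÷ 28.014 g/mol = 0.0078389 mol
mass O = 0.6981 − (0.28247 + 0.055293 + 0.10980) = 0.25053 g → mol O = 0.25053 ÷ 15.999 = 0.015659 mol
Divide by the smallest (0.0078389 mol): C 3.000, H 6.998, N 1.000, O 1.998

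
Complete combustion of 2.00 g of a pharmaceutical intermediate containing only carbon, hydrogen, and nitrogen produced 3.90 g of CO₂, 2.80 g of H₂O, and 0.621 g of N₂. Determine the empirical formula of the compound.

C2H7N

mol C = 3.90 g CO₂ ÷ 44.009 g/mol = 0.08862 mol
mol H = 2 × 2.80 g H₂O ÷ 18.015 g/mol = 0.3109 mol
mol N = 2 × 0.621 g N₂ ÷ 28.014 g/mol = 0.04433 mol
Divide by the smallest (0.04433 mol): C 1.999, H 7.011, N 1.000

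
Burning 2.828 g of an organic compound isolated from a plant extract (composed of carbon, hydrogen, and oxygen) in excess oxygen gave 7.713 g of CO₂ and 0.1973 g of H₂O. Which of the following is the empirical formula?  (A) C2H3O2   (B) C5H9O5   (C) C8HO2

mol C = 7.713 g CO₂ ÷ 44.009 g/mol = 0.17526 mol
mol H = 2 × 0.1973 g H₂O ÷ 18.015 g/mol = 0.021904 mol
mass O = 2.828 − (2.1050 + 0.022079) = 0.70088 g → mol O = 0.70088 ÷ 15.999 = 0.043808 mol
Divide by the smallest (0.021904 mol): C 8.001, H 1.000, O 2.000

(C) C8HO2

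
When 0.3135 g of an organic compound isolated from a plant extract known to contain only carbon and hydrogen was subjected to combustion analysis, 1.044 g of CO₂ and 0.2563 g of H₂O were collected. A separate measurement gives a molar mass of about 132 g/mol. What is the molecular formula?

mol C = 1.044 g CO₂ ÷ 44.009 g/mol = 0.023722 mol
mol H = 2 × 0.2563 g H₂O ÷ 18.015 g/mol = 0.028454 mol
Divide by the smallest (0.023722 mol): C 1.000, H 1.199
Multiplying each by 5 gives whole numbers: C 5.00, H 6.00
Empirical formula: C5H6
Empirical-formula mass = 66.10 g/mol; 132 ÷ 66.10 ≈ 2, so the molecular formula is C10H12.

C10H12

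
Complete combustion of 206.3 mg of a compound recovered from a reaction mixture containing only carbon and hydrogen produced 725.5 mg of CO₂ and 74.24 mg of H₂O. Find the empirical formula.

mol C = 0.7255 g CO₂ ÷ 44.009 g/mol = 0.016485 mol
mol H = 2 × 0.07424 g H₂O ÷ 18.015 g/mol = 0.0082420 mol
Divide by the smallest (0.0082420 mol): C 2.000, H 1.000

C2H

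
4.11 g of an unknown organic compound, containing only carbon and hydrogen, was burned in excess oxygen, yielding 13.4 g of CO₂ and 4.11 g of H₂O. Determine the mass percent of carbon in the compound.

89.0%

mol C = 13.4 g CO₂ ÷ 44.009 g/mol = 0.3045 mol
mol H = 2 × 4.11 g H₂O ÷ 18.015 g/mol = 0.4563 mol
mass % C = 3.657 g ÷ 4.11 g × 100%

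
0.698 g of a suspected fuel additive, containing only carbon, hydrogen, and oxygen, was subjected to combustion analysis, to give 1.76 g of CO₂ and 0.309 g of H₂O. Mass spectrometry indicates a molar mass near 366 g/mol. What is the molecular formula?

C21H18O6

mol C = 1.76 g CO₂ ÷ 44.009 g/mol = 0.03999 mol
mol H = 2 × 0.309 g H₂O ÷ 18.015 g/mol = 0.03430 mol
mass O = 0.698 − (0.4803 + 0.03458) = 0.1831 g → mol O = 0.1831 ÷ 15.999 = 0.01144 mol
Divide by the smallest (0.01144 mol): C 3.495, H 2.998, O 1.000
Multiplying each by 2 gives whole numbers: C 6.99, H 6.00, O 2.00
Empirical formula: C7H6O2
Empirical-formula mass = 122.12 g/mol; 366 ÷ 122.12 ≈ 3, so the molecular formula is C21H18O6.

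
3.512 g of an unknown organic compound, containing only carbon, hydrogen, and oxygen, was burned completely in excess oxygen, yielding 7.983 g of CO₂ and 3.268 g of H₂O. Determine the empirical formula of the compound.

mol C = 7.983 g CO₂ ÷ 44.009 g/mol = 0.18139 mol
mol H = 2 × 3.268 g H₂O ÷ 18.015 g/mol = 0.36281 mol
mass O = 3.512 − (2.1787 + 0.36571) = 0.96756 g → mol O = 0.96756 ÷ 15.999 = 0.060476 mol
Divide by the smallest (0.060476 mol): C 2.999, H 5.999, O 1.000

C3H6O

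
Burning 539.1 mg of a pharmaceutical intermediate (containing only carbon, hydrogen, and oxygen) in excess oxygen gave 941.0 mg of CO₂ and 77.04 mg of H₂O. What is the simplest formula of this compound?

mol C = 0.9410 g CO₂ ÷ 44.009 g/mol = 0.021382 mol
mol H = 2 × 0.07704 g H₂O ÷ 18.015 g/mol = 0.0085529 mol
mass O = 0.5391 − (0.25682 + 0.0086213) = 0.27366 g → mol O = 0.27366 ÷ 15.999 = 0.017105 mol
Divide by the smallest (0.0085529 mol): C 2.500, H 1.000, O 2.000
Multiplying each by 2 gives whole numbers: C 5.00, H 2.00, O 4.00

C5H2O4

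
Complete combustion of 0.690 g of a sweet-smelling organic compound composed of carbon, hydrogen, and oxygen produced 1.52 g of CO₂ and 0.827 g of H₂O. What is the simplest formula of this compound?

mol C = 1.52 g CO₂ ÷ 44.009 g/mol = 0.03454 mol
mol H = 2 × 0.827 g H₂O ÷ 18.015 g/mol = 0.09181 mol
mass O = 0.690 − (0.4148 + 0.09255) = 0.1826 g → mol O = 0.1826 ÷ 15.999 = 0.01141 mol
Divide by the smallest (0.01141 mol): C 3.026, H 8.044, O 1.000

C3H8O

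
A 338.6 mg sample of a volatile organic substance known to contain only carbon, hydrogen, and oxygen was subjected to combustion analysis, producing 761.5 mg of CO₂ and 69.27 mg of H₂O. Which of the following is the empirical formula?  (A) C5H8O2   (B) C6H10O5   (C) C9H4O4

(C) C9H4O4

mol C = 0.7615 g CO₂ ÷ 44.009 g/mol = 0.017303 mol
mol H = 2 × 0.06927 g H₂O ÷ 18.015 g/mol = 0.0076903 mol
mass O = 0.3386 − (0.20783 + 0.0077518) = 0.12302 g → mol O = 0.12302 ÷ 15.999 = 0.0076891 mol
Divide by the smallest (0.0076891 mol): C 2.250, H 1.000, O 1.000
Multiplying each by 4 gives whole numbers: C 9.00, H 4.00, O 4.00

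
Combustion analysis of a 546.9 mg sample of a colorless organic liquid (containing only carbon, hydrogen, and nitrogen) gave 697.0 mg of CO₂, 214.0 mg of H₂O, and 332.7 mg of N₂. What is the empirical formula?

mol C = 0.6970 g CO₂ ÷ 44.009 g/mol = 0.015838 mol
mol H = 2 × 0.2140 g H₂O ÷ 18.015 g/mol = 0.023758 mol
mol N = 2 × 0.3327 g N₂ ÷ 28.014 g/mol = 0.023752 mol
Divide by the smallest (0.015838 mol): C 1.000, H 1.500, N 1.500
Multiplying each by 2 gives whole numbers: C 2.00, H 3.00, N 3.00

C2H3N3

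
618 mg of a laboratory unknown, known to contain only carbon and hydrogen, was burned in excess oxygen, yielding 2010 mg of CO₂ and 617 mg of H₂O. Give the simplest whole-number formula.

mol C = 2.01 g CO₂ ÷ 44.009 g/mol = 0.04567 mol
mol H = 2 × 0.617 g H₂O ÷ 18.015 g/mol = 0.06850 mol
Divide by the smallest (0.04567 mol): C 1.000, H 1.500
Multiplying each by 2 gives whole numbers: C 2.00, H 3.00

C2H3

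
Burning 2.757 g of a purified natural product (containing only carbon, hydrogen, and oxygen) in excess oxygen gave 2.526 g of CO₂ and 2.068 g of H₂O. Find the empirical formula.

mol C = 2.526 g CO₂ ÷ 44.009 g/mol = 0.057397 mol
mol H = 2 × 2.068 g H₂O ÷ 18.015 g/mol = 0.22959 mol
mass O = 2.757 − (0.68940 + 0.23142) = 1.8362 g → mol O = 1.8362 ÷ 15.999 = 0.11477 mol
Divide by the smallest (0.057397 mol): C 1.000, H 4.000, O 2.000

CH4O2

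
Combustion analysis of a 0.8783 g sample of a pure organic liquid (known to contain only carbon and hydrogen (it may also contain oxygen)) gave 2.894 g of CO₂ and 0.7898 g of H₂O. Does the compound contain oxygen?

no

mol C = 2.894 g CO₂ ÷ 44.009 g/mol = 0.065759 mol
mol H = 2 × 0.7898 g H₂O ÷ 18.015 g/mol = 0.087682 mol
C and H together account for 0.87822 g — essentially the entire 0.8783 g sample — so the compound contains no oxygen.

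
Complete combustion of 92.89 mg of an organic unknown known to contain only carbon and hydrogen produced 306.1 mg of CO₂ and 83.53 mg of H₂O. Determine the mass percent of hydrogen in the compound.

10.06%

mol C = 0.3061 g CO₂ ÷ 44.009 g/mol = 0.0069554 mol
mol H = 2 × 0.08353 g H₂O ÷ 18.015 g/mol = 0.0092734 mol
mass % H = 0.0093476 g ÷ 0.09289 g × 100%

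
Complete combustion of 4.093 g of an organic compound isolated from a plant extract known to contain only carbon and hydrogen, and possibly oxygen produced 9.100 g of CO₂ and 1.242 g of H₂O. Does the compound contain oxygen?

yes

mol C = 9.100 g CO₂ ÷ 44.009 g/mol = 0.20678 mol
mol H = 2 × 1.242 g H₂O ÷ 18.015 g/mol = 0.13789 mol
C and H account for only 2.6226 g of the 4.093 g sample; the remaining 1.4704 g must be oxygen.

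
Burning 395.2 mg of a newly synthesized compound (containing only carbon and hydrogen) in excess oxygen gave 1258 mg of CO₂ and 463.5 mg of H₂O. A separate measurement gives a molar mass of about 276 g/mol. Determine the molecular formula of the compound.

mol C = 1.258 g CO₂ ÷ 44.009 g/mol = 0.028585 mol
mol H = 2 × 0.4635 g H₂O ÷ 18.015 g/mol = 0.051457 mol
Divide by the smallest (0.028585 mol): C 1.000, H 1.800
Multiplying each by 5 gives whole numbers: C 5.00, H 9.00
Empirical formula: C5H9
Empirical-formula mass = 69.13 g/mol; 276 ÷ 69.13 ≈ 4, so the molecular formula is C20H36.

C20H36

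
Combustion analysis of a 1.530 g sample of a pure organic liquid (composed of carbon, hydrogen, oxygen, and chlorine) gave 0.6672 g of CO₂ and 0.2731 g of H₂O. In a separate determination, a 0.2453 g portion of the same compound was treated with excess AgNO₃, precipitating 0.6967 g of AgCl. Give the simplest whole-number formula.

mol C = 0.6672 g CO₂ ÷ 44.009 g/mol = 0.015161 mol
mol H = 2 × 0.2731 g H₂O ÷ 18.015 g/mol = 0.030319 mol
From the AgCl data: mol Cl per gram of compound = (0.6967 ÷ 143.318) ÷ 0.2453 = 0.019817 mol/g, so in the 1.530 g combustion sample mol Cl = 0.030321 mol
mass O = 1.530 − (0.18209 + 0.030562 + 1.0749) = 0.24248 g → mol O = 0.24248 ÷ 15.999 = 0.015156 mol
Divide by the smallest (0.015156 mol): C 1.000, H 2.001, Cl 2.001, O 1.000

CH2Cl2O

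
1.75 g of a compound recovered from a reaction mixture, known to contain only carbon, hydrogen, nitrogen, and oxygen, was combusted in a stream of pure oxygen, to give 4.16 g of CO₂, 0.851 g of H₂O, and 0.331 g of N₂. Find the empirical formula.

mol C = 4.16 g CO₂ ÷ 44.009 g/mol = 0.09453 mol
mol H = 2 × 0.851 g H₂O ÷ 18.015 g/mol = 0.09448 mol
mol N = 2 × 0.331 g N₂ ÷ 28.014 g/mol = 0.02363 mol
mass O = 1.75 − (1.135 + 0.09523 + 0.3310) = 0.1884 g → mol O = 0.1884 ÷ 15.999 = 0.01178 mol
Divide by the smallest (0.01178 mol): C 8.027, H 8.022, N 2.007, O 1.000

C8H8N2O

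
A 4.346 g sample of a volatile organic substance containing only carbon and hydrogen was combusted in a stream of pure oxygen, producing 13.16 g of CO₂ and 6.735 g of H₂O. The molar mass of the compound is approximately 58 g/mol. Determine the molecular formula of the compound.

mol C = 13.16 g CO₂ ÷ 44.009 g/mol = 0.29903 mol
mol H = 2 × 6.735 g H₂O ÷ 18.015 g/mol = 0.74771 mol
Divide by the smallest (0.29903 mol): C 1.000, H 2.500
Multiplying each by 2 gives whole numbers: C 2.00, H 5.00
Empirical formula: C2H5
Empirical-formula mass = 29.06 g/mol; 58 ÷ 29.06 ≈ 2, so the molecular formula is C4H10.

C4H10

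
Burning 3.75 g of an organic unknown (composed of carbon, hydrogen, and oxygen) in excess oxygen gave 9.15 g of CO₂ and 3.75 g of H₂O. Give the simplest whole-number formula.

mol C = 9.15 g CO₂ ÷ 44.009 g/mol = 0.2079 mol
mol H = 2 × 3.75 g H₂O ÷ 18.015 g/mol = 0.4163 mol
mass O = 3.75 − (2.497 + 0.4197) = 0.8331 g → mol O = 0.8331 ÷ 15.999 = 0.05207 mol
Divide by the smallest (0.05207 mol): C 3.993, H 7.995, O 1.000

C4H8O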